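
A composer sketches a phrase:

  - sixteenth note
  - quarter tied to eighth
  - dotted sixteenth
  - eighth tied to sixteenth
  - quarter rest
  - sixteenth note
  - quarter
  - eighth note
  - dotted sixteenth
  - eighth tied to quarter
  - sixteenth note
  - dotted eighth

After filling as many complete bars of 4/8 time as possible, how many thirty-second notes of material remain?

4

One bar of 4/8 = 16 thirty-second notes.
Working in thirty-second notes: sixteenth note = 2; quarter tied to eighth (quarter + eighth) = 12; dotted sixteenth = 3; eighth tied to sixteenth (eighth + sixteenth) = 6; quarter rest = 8; sixteenth note = 2; quarter = 8; eighth note = 4; dotted sixteenth = 3; eighth tied to quarter (eighth + quarter) = 12; sixteenth note = 2; dotted eighth = 6.
Sum: 2 + 12 + 3 + 6 + 8 + 2 + 8 + 4 + 3 + 12 + 2 + 6 = 68.
68 ÷ 16 = 4 complete bars with 4 thirty-second notes remaining.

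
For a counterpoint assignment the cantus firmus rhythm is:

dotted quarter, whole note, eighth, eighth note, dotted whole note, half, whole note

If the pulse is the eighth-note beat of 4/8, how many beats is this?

One eighth-note beat = 2 sixteenth notes.
Convert each value to sixteenth notes: dotted quarter = 6; whole note = 16; eighth = 2; eighth note = 2; dotted whole note = 24; half = 8; whole note = 16.
Total: 6 + 16 + 2 + 2 + 24 + 8 + 16 = 74.
74 ÷ 2 = 37 beats.

37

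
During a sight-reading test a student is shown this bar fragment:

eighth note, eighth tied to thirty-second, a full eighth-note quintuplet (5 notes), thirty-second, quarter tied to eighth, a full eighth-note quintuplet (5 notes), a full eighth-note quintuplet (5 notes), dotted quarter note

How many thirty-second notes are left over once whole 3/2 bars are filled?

34

One bar of 3/2 = 48 thirty-second notes.
Working in thirty-second notes: eighth note = 4; eighth tied to thirty-second (eighth + thirty-second) = 5; a full eighth-note quintuplet (5 notes) (five quintuplet eighths span one half) = 16; thirty-second = 1; quarter tied to eighth (quarter + eighth) = 12; a full eighth-note quintuplet (5 notes) (five quintuplet eighths span one half) = 16; a full eighth-note quintuplet (5 notes) (five quintuplet eighths span one half) = 16; dotted quarter note = 12.
Adding: 4 + 5 + 16 + 1 + 12 + 16 + 16 + 12 = 82.
82 ÷ 48 = 1 complete bar with 34 thirty-second notes remaining.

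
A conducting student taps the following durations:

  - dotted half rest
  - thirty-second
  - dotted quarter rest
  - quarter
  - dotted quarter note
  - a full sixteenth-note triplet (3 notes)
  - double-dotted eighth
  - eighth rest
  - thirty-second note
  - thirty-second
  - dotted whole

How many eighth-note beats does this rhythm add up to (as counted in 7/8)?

30.5

One eighth-note beat = 4 thirty-second notes.
Convert each value to thirty-second notes: dotted half rest = 24; thirty-second = 1; dotted quarter rest = 12; quarter = 8; dotted quarter note = 12; a full sixteenth-note triplet (3 notes) (three triplet sixteenths span one eighth) = 4; double-dotted eighth = 7; eighth rest = 4; thirty-second note = 1; thirty-second = 1; dotted whole = 48.
Total: 24 + 1 + 12 + 8 + 12 + 4 + 7 + 4 + 1 + 1 + 48 = 122.
122 ÷ 4 = 30.5 beats.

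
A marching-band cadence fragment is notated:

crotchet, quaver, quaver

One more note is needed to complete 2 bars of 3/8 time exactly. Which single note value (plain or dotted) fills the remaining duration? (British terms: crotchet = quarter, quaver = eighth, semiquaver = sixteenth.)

quarter note

2 bars of 3/8 = 6 eighth notes.
Convert each value to eighth notes: crotchet = 2; quaver = 1; quaver = 1.
Altogether 2 + 1 + 1 = 4.
Remaining: 6 − 4 = 2 eighth notes, which is a quarter note.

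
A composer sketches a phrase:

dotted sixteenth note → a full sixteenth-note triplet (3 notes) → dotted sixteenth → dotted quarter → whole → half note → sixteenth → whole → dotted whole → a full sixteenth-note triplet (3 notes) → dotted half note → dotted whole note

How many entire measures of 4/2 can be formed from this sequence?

One bar of 4/2 = 64 thirty-second notes.
Each duration in thirty-second notes: dotted sixteenth note = 3; a full sixteenth-note triplet (3 notes) (three triplet sixteenths span one eighth) = 4; dotted sixteenth = 3; dotted quarter = 12; whole = 32; half note = 16; sixteenth = 2; whole = 32; dotted whole = 48; a full sixteenth-note triplet (3 notes) (three triplet sixteenths span one eighth) = 4; dotted half note = 24; dotted whole note = 48.
Altogether 3 + 4 + 3 + 12 + 32 + 16 + 2 + 32 + 48 + 4 + 24 + 48 = 228.
228 ÷ 64 = 3 complete bars with 36 left over.

3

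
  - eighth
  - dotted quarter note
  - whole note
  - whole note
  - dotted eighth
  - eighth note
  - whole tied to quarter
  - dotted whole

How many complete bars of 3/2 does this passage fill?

3

One bar of 3/2 = 24 sixteenth notes.
Convert each value to sixteenth notes: eighth = 2; dotted quarter note = 6; whole note = 16; whole note = 16; dotted eighth = 3; eighth note = 2; whole tied to quarter (whole + quarter) = 20; dotted whole = 24.
Sum: 2 + 6 + 16 + 16 + 3 + 2 + 20 + 24 = 89.
89 ÷ 24 = 3 complete bars with 17 left over.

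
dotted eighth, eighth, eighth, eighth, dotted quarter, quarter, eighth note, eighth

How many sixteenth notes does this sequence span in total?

23

In sixteenth notes: dotted eighth = 3; eighth = 2; eighth = 2; eighth = 2; dotted quarter = 6; quarter = 4; eighth note = 2; eighth = 2.
Total: 3 + 2 + 2 + 2 + 6 + 4 + 2 + 2 = 23 sixteenth notes.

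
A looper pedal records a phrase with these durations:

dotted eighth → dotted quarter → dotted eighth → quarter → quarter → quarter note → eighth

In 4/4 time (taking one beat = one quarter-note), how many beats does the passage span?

6.5

One quarter-note beat = 4 sixteenth notes.
Working in sixteenth notes: dotted eighth = 3; dotted quarter = 6; dotted eighth = 3; quarter = 4; quarter = 4; quarter note = 4; eighth = 2.
Altogether 3 + 6 + 3 + 4 + 4 + 4 + 2 = 26.
26 ÷ 4 = 6.5 beats.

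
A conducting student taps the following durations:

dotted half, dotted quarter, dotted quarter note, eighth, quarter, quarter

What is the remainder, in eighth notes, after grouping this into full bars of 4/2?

One bar of 4/2 = 16 eighth notes.
In eighth notes: dotted half = 6; dotted quarter = 3; dotted quarter note = 3; eighth = 1; quarter = 2; quarter = 2.
Total: 6 + 3 + 3 + 1 + 2 + 2 = 17.
17 ÷ 16 = 1 complete bar with 1 eighth note remaining.

1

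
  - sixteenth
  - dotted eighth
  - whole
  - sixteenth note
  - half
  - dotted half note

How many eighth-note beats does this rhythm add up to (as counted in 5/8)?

One eighth-note beat = 2 sixteenth notes.
Convert each value to sixteenth notes: sixteenth = 1; dotted eighth = 3; whole = 16; sixteenth note = 1; half = 8; dotted half note = 12.
Sum: 1 + 3 + 16 + 1 + 8 + 12 = 41.
41 ÷ 2 = 20.5 beats.

20.5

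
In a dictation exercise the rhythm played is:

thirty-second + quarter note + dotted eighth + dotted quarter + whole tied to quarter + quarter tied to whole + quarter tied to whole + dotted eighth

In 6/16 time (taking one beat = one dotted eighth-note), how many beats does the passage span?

25.5

One dotted eighth-note beat = 6 thirty-second notes.
Working in thirty-second notes: thirty-second = 1; quarter note = 8; dotted eighth = 6; dotted quarter = 12; whole tied to quarter (whole + quarter) = 40; quarter tied to whole (quarter + whole) = 40; quarter tied to whole (quarter + whole) = 40; dotted eighth = 6.
Total: 1 + 8 + 6 + 12 + 40 + 40 + 40 + 6 = 153.
153 ÷ 6 = 25.5 beats.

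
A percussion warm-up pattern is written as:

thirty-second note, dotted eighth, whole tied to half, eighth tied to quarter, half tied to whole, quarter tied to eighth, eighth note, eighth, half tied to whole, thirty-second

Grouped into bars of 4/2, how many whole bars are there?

2

One bar of 4/2 = 64 thirty-second notes.
Working in thirty-second notes: thirty-second note = 1; dotted eighth = 6; whole tied to half (whole + half) = 48; eighth tied to quarter (eighth + quarter) = 12; half tied to whole (half + whole) = 48; quarter tied to eighth (quarter + eighth) = 12; eighth note = 4; eighth = 4; half tied to whole (half + whole) = 48; thirty-second = 1.
Total: 1 + 6 + 48 + 12 + 48 + 12 + 4 + 4 + 48 + 1 = 184.
184 ÷ 64 = 2 complete bars with 56 left over.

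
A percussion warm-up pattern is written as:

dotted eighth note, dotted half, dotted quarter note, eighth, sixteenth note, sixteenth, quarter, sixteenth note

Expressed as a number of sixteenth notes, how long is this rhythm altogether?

Express everything in sixteenth notes: dotted eighth note = 3; dotted half = 12; dotted quarter note = 6; eighth = 2; sixteenth note = 1; sixteenth = 1; quarter = 4; sixteenth note = 1.
Sum: 3 + 12 + 6 + 2 + 1 + 1 + 4 + 1 = 30 sixteenth notes.

30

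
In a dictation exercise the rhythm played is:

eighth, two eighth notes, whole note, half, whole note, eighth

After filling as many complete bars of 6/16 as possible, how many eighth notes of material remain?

One bar of 6/16 = 3 eighth notes.
In eighth notes: eighth = 1; eighth note = 1; eighth note = 1; whole note = 8; half = 4; whole note = 8; eighth = 1.
Sum: 1 + 1 + 1 + 8 + 4 + 8 + 1 = 24.
24 ÷ 3 = 8 complete bars with 0 eighth notes remaining.

0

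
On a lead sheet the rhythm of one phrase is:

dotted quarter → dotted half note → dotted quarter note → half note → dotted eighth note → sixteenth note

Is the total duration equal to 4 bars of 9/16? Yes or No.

Yes

One bar of 9/16 = 9 sixteenth notes, so 4 bars = 36.
Convert each value to sixteenth notes: dotted quarter = 6; dotted half note = 12; dotted quarter note = 6; half note = 8; dotted eighth note = 3; sixteenth note = 1.
Total: 6 + 12 + 6 + 8 + 3 + 1 = 36.
36 equals 36, so the answer is Yes.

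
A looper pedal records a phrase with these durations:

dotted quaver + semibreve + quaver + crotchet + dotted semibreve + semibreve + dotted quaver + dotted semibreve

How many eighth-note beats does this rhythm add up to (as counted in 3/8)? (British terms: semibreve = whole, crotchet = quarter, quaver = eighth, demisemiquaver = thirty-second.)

One eighth-note beat = 2 sixteenth notes.
Working in sixteenth notes: dotted quaver = 3; semibreve = 16; quaver = 2; crotchet = 4; dotted semibreve = 24; semibreve = 16; dotted quaver = 3; dotted semibreve = 24.
Adding: 3 + 16 + 2 + 4 + 24 + 16 + 3 + 24 = 92.
92 ÷ 2 = 46 beats.

46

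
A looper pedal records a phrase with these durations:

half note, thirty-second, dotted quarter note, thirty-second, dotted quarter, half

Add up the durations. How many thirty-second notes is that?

Express everything in thirty-second notes: half note = 16; thirty-second = 1; dotted quarter note = 12; thirty-second = 1; dotted quarter = 12; half = 16.
Adding: 16 + 1 + 12 + 1 + 12 + 16 = 58 thirty-second notes.

58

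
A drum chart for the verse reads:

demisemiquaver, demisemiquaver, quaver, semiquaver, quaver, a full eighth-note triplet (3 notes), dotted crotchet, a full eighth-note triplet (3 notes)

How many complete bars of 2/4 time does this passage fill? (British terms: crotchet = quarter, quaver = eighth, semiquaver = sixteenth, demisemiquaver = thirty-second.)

One bar of 2/4 = 16 thirty-second notes.
Each duration in thirty-second notes: demisemiquaver = 1; demisemiquaver = 1; quaver = 4; semiquaver = 2; quaver = 4; a full eighth-note triplet (3 notes) (three triplet eighths span one quarter) = 8; dotted crotchet = 12; a full eighth-note triplet (3 notes) (three triplet eighths span one quarter) = 8.
Altogether 1 + 1 + 4 + 2 + 4 + 8 + 12 + 8 = 40.
40 ÷ 16 = 2 complete bars with 8 left over.

2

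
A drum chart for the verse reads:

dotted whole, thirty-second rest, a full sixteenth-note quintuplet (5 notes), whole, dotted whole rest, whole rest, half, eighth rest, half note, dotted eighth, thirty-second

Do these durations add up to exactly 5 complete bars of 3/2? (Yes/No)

No

One bar of 3/2 = 48 thirty-second notes, so 5 bars = 240.
Express everything in thirty-second notes: dotted whole = 48; thirty-second rest = 1; a full sixteenth-note quintuplet (5 notes) (five quintuplet sixteenths span one quarter) = 8; whole = 32; dotted whole rest = 48; whole rest = 32; half = 16; eighth rest = 4; half note = 16; dotted eighth = 6; thirty-second = 1.
Altogether 48 + 1 + 8 + 32 + 48 + 32 + 16 + 4 + 16 + 6 + 1 = 212.
212 falls short of 240, so the answer is No.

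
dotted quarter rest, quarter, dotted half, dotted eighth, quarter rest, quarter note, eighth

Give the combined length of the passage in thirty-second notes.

70

Express everything in thirty-second notes: dotted quarter rest = 12; quarter = 8; dotted half = 24; dotted eighth = 6; quarter rest = 8; quarter note = 8; eighth = 4.
Adding: 12 + 8 + 24 + 6 + 8 + 8 + 4 = 70 thirty-second notes.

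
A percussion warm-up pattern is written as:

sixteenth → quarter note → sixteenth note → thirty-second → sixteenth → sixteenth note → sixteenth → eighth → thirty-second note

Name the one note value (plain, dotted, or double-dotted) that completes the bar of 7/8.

The bar of 7/8 = 28 thirty-second notes.
Working in thirty-second notes: sixteenth = 2; quarter note = 8; sixteenth note = 2; thirty-second = 1; sixteenth = 2; sixteenth note = 2; sixteenth = 2; eighth = 4; thirty-second note = 1.
Altogether 2 + 8 + 2 + 1 + 2 + 2 + 2 + 4 + 1 = 24.
Remaining: 28 − 24 = 4 thirty-second notes, which is a eighth note.

eighth note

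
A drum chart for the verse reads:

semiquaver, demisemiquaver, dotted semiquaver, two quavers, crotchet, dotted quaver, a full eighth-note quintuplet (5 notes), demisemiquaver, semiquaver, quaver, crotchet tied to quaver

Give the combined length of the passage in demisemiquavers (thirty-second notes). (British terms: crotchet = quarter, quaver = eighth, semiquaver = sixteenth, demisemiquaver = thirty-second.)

Each duration in thirty-second notes: semiquaver = 2; demisemiquaver = 1; dotted semiquaver = 3; quaver = 4; quaver = 4; crotchet = 8; dotted quaver = 6; a full eighth-note quintuplet (5 notes) (five quintuplet eighths span one half) = 16; demisemiquaver = 1; semiquaver = 2; quaver = 4; crotchet tied to quaver (crotchet + quaver) = 12.
Total: 2 + 1 + 3 + 4 + 4 + 8 + 6 + 16 + 1 + 2 + 4 + 12 = 63 thirty-second notes.

63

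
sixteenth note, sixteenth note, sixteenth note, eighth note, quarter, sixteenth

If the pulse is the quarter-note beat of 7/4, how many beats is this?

One quarter-note beat = 4 sixteenth notes.
Each duration in sixteenth notes: sixteenth note = 1; sixteenth note = 1; sixteenth note = 1; eighth note = 2; quarter = 4; sixteenth = 1.
Total: 1 + 1 + 1 + 2 + 4 + 1 = 10.
10 ÷ 4 = 2.5 beats.

2.5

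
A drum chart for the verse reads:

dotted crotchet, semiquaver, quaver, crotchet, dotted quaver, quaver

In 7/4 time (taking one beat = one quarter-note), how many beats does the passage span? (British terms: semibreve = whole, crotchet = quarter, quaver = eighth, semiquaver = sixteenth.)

4.5

One quarter-note beat = 4 sixteenth notes.
In sixteenth notes: dotted crotchet = 6; semiquaver = 1; quaver = 2; crotchet = 4; dotted quaver = 3; quaver = 2.
Total: 6 + 1 + 2 + 4 + 3 + 2 = 18.
18 ÷ 4 = 4.5 beats.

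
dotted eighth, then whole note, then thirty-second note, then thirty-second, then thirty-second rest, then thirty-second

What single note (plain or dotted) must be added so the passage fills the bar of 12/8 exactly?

The bar of 12/8 = 48 thirty-second notes.
Each duration in thirty-second notes: dotted eighth = 6; whole note = 32; thirty-second note = 1; thirty-second = 1; thirty-second rest = 1; thirty-second = 1.
Adding: 6 + 32 + 1 + 1 + 1 + 1 = 42.
Remaining: 48 − 42 = 6 thirty-second notes, which is a dotted eighth note.

dotted eighth note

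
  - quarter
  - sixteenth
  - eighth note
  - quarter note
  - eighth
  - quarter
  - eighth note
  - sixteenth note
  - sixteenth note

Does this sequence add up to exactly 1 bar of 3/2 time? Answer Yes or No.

No

One bar of 3/2 = 24 sixteenth notes.
Convert each value to sixteenth notes: quarter = 4; sixteenth = 1; eighth note = 2; quarter note = 4; eighth = 2; quarter = 4; eighth note = 2; sixteenth note = 1; sixteenth note = 1.
Total: 4 + 1 + 2 + 4 + 2 + 4 + 2 + 1 + 1 = 21.
21 falls short of 24, so the answer is No.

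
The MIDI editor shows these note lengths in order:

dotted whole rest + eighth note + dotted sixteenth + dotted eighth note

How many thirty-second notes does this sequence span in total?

Each duration in thirty-second notes: dotted whole rest = 48; eighth note = 4; dotted sixteenth = 3; dotted eighth note = 6.
Altogether 48 + 4 + 3 + 6 = 61 thirty-second notes.

61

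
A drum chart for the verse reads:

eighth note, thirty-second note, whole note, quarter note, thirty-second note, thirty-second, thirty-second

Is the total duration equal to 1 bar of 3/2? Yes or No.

One bar of 3/2 = 48 thirty-second notes.
Each duration in thirty-second notes: eighth note = 4; thirty-second note = 1; whole note = 32; quarter note = 8; thirty-second note = 1; thirty-second = 1; thirty-second = 1.
Adding: 4 + 1 + 32 + 8 + 1 + 1 + 1 = 48.
48 equals 48, so the answer is Yes.

Yes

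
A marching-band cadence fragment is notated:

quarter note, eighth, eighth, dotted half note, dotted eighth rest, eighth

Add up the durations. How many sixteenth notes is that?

In sixteenth notes: quarter note = 4; eighth = 2; eighth = 2; dotted half note = 12; dotted eighth rest = 3; eighth = 2.
Adding: 4 + 2 + 2 + 12 + 3 + 2 = 25 sixteenth notes.

25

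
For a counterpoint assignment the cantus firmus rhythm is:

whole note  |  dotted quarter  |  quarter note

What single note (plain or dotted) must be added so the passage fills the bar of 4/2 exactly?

dotted quarter note

The bar of 4/2 = 16 eighth notes.
In eighth notes: whole note = 8; dotted quarter = 3; quarter note = 2.
Total: 8 + 3 + 2 = 13.
Remaining: 16 − 13 = 3 eighth notes, which is a dotted quarter note.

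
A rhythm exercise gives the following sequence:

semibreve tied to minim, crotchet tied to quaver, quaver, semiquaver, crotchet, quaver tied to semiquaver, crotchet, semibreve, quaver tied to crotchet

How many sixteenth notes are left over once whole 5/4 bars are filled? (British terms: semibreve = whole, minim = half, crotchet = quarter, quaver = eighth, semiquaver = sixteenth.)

6

One bar of 5/4 = 20 sixteenth notes.
In sixteenth notes: semibreve tied to minim (semibreve + minim) = 24; crotchet tied to quaver (crotchet + quaver) = 6; quaver = 2; semiquaver = 1; crotchet = 4; quaver tied to semiquaver (quaver + semiquaver) = 3; crotchet = 4; semibreve = 16; quaver tied to crotchet (quaver + crotchet) = 6.
Adding: 24 + 6 + 2 + 1 + 4 + 3 + 4 + 16 + 6 = 66.
66 ÷ 20 = 3 complete bars with 6 sixteenth notes remaining.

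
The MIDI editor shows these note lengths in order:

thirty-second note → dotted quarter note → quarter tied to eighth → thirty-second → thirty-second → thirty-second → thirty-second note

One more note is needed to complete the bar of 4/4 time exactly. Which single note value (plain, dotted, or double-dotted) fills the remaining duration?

dotted sixteenth note

The bar of 4/4 = 32 thirty-second notes.
Convert each value to thirty-second notes: thirty-second note = 1; dotted quarter note = 12; quarter tied to eighth (quarter + eighth) = 12; thirty-second = 1; thirty-second = 1; thirty-second = 1; thirty-second note = 1.
Sum: 1 + 12 + 12 + 1 + 1 + 1 + 1 = 29.
Remaining: 32 − 29 = 3 thirty-second notes, which is a dotted sixteenth note.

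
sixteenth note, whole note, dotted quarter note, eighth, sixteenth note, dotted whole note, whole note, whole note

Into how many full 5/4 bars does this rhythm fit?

One bar of 5/4 = 20 sixteenth notes.
Express everything in sixteenth notes: sixteenth note = 1; whole note = 16; dotted quarter note = 6; eighth = 2; sixteenth note = 1; dotted whole note = 24; whole note = 16; whole note = 16.
Total: 1 + 16 + 6 + 2 + 1 + 24 + 16 + 16 = 82.
82 ÷ 20 = 4 complete bars with 2 left over.

4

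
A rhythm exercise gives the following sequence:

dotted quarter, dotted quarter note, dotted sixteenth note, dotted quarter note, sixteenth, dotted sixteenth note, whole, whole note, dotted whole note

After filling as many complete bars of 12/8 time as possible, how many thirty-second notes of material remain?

One bar of 12/8 = 48 thirty-second notes.
Each duration in thirty-second notes: dotted quarter = 12; dotted quarter note = 12; dotted sixteenth note = 3; dotted quarter note = 12; sixteenth = 2; dotted sixteenth note = 3; whole = 32; whole note = 32; dotted whole note = 48.
Adding: 12 + 12 + 3 + 12 + 2 + 3 + 32 + 32 + 48 = 156.
156 ÷ 48 = 3 complete bars with 12 thirty-second notes remaining.

12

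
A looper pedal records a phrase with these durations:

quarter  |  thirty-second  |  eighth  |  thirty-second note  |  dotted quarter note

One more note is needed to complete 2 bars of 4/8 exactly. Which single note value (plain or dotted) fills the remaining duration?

dotted eighth note

2 bars of 4/8 = 32 thirty-second notes.
Express everything in thirty-second notes: quarter = 8; thirty-second = 1; eighth = 4; thirty-second note = 1; dotted quarter note = 12.
Total: 8 + 1 + 4 + 1 + 12 = 26.
Remaining: 32 − 26 = 6 thirty-second notes, which is a dotted eighth note.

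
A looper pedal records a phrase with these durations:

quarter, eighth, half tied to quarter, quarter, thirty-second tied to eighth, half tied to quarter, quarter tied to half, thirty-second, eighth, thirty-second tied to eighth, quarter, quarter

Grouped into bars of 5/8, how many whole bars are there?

6

One bar of 5/8 = 20 thirty-second notes.
In thirty-second notes: quarter = 8; eighth = 4; half tied to quarter (half + quarter) = 24; quarter = 8; thirty-second tied to eighth (thirty-second + eighth) = 5; half tied to quarter (half + quarter) = 24; quarter tied to half (quarter + half) = 24; thirty-second = 1; eighth = 4; thirty-second tied to eighth (thirty-second + eighth) = 5; quarter = 8; quarter = 8.
Adding: 8 + 4 + 24 + 8 + 5 + 24 + 24 + 1 + 4 + 5 + 8 + 8 = 123.
123 ÷ 20 = 6 complete bars with 3 left over.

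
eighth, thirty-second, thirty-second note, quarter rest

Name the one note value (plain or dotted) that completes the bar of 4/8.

The bar of 4/8 = 16 thirty-second notes.
In thirty-second notes: eighth = 4; thirty-second = 1; thirty-second note = 1; quarter rest = 8.
Sum: 4 + 1 + 1 + 8 = 14.
Remaining: 16 − 14 = 2 thirty-second notes, which is a sixteenth note.

sixteenth note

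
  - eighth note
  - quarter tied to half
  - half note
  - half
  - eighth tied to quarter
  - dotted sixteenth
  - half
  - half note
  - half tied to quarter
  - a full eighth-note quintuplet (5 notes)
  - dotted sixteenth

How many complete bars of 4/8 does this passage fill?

9

One bar of 4/8 = 16 thirty-second notes.
Express everything in thirty-second notes: eighth note = 4; quarter tied to half (quarter + half) = 24; half note = 16; half = 16; eighth tied to quarter (eighth + quarter) = 12; dotted sixteenth = 3; half = 16; half note = 16; half tied to quarter (half + quarter) = 24; a full eighth-note quintuplet (5 notes) (five quintuplet eighths span one half) = 16; dotted sixteenth = 3.
Adding: 4 + 24 + 16 + 16 + 12 + 3 + 16 + 16 + 24 + 16 + 3 = 150.
150 ÷ 16 = 9 complete bars with 6 left over.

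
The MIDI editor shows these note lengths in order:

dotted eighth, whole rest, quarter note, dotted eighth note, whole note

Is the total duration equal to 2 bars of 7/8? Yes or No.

One bar of 7/8 = 14 sixteenth notes, so 2 bars = 28.
Convert each value to sixteenth notes: dotted eighth = 3; whole rest = 16; quarter note = 4; dotted eighth note = 3; whole note = 16.
Sum: 3 + 16 + 4 + 3 + 16 = 42.
42 exceeds 28, so the answer is No.

No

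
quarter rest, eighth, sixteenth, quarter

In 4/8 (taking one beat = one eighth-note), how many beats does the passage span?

5.5

One eighth-note beat = 2 sixteenth notes.
Convert each value to sixteenth notes: quarter rest = 4; eighth = 2; sixteenth = 1; quarter = 4.
Adding: 4 + 2 + 1 + 4 = 11.
11 ÷ 2 = 5.5 beats.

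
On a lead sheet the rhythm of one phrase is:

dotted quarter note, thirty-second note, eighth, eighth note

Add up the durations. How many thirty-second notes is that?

Convert each value to thirty-second notes: dotted quarter note = 12; thirty-second note = 1; eighth = 4; eighth note = 4.
Altogether 12 + 1 + 4 + 4 = 21 thirty-second notes.

21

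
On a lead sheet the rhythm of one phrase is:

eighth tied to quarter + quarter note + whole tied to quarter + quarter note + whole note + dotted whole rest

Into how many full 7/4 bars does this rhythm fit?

2

One bar of 7/4 = 14 eighth notes.
Express everything in eighth notes: eighth tied to quarter (eighth + quarter) = 3; quarter note = 2; whole tied to quarter (whole + quarter) = 10; quarter note = 2; whole note = 8; dotted whole rest = 12.
Altogether 3 + 2 + 10 + 2 + 8 + 12 = 37.
37 ÷ 14 = 2 complete bars with 9 left over.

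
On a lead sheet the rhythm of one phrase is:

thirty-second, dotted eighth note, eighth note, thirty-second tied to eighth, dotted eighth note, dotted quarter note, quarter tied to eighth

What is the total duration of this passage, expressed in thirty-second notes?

Convert each value to thirty-second notes: thirty-second = 1; dotted eighth note = 6; eighth note = 4; thirty-second tied to eighth (thirty-second + eighth) = 5; dotted eighth note = 6; dotted quarter note = 12; quarter tied to eighth (quarter + eighth) = 12.
Adding: 1 + 6 + 4 + 5 + 6 + 12 + 12 = 46 thirty-second notes.

46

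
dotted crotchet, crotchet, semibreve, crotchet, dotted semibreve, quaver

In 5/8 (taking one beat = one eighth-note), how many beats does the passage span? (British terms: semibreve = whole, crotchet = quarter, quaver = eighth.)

One eighth-note beat = 2 sixteenth notes.
Each duration in sixteenth notes: dotted crotchet = 6; crotchet = 4; semibreve = 16; crotchet = 4; dotted semibreve = 24; quaver = 2.
Adding: 6 + 4 + 16 + 4 + 24 + 2 = 56.
56 ÷ 2 = 28 beats.

28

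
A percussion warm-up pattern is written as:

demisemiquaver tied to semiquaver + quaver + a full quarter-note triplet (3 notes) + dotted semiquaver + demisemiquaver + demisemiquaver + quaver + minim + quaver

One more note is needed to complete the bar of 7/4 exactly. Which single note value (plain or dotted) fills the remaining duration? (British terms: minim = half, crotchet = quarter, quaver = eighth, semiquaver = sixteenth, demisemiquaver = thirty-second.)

eighth note

The bar of 7/4 = 56 thirty-second notes.
Working in thirty-second notes: demisemiquaver tied to semiquaver (demisemiquaver + semiquaver) = 3; quaver = 4; a full quarter-note triplet (3 notes) (three triplet quarters span one half) = 16; dotted semiquaver = 3; demisemiquaver = 1; demisemiquaver = 1; quaver = 4; minim = 16; quaver = 4.
Adding: 3 + 4 + 16 + 3 + 1 + 1 + 4 + 16 + 4 = 52.
Remaining: 56 − 52 = 4 thirty-second notes, which is a eighth note.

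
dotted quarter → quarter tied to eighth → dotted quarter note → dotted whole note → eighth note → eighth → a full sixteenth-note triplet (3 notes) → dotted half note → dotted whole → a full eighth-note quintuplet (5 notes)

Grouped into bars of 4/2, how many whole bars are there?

2

One bar of 4/2 = 16 eighth notes.
Working in eighth notes: dotted quarter = 3; quarter tied to eighth (quarter + eighth) = 3; dotted quarter note = 3; dotted whole note = 12; eighth note = 1; eighth = 1; a full sixteenth-note triplet (3 notes) (three triplet sixteenths span one eighth) = 1; dotted half note = 6; dotted whole = 12; a full eighth-note quintuplet (5 notes) (five quintuplet eighths span one half) = 4.
Altogether 3 + 3 + 3 + 12 + 1 + 1 + 1 + 6 + 12 + 4 = 46.
46 ÷ 16 = 2 complete bars with 14 left over.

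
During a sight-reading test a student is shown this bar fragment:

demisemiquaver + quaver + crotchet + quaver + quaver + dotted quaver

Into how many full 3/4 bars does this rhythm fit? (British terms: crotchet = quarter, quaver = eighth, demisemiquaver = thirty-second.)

1

One bar of 3/4 = 24 thirty-second notes.
Each duration in thirty-second notes: demisemiquaver = 1; quaver = 4; crotchet = 8; quaver = 4; quaver = 4; dotted quaver = 6.
Altogether 1 + 4 + 8 + 4 + 4 + 6 = 27.
27 ÷ 24 = 1 complete bar with 3 left over.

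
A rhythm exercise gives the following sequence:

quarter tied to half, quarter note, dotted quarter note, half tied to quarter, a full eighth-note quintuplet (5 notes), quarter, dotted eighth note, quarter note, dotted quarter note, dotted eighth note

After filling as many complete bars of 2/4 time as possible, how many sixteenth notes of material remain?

6

One bar of 2/4 = 8 sixteenth notes.
In sixteenth notes: quarter tied to half (quarter + half) = 12; quarter note = 4; dotted quarter note = 6; half tied to quarter (half + quarter) = 12; a full eighth-note quintuplet (5 notes) (five quintuplet eighths span one half) = 8; quarter = 4; dotted eighth note = 3; quarter note = 4; dotted quarter note = 6; dotted eighth note = 3.
Adding: 12 + 4 + 6 + 12 + 8 + 4 + 3 + 4 + 6 + 3 = 62.
62 ÷ 8 = 7 complete bars with 6 sixteenth notes remaining.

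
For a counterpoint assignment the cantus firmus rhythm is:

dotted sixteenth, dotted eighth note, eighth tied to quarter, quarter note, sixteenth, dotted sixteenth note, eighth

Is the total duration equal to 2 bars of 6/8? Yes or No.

No

One bar of 6/8 = 24 thirty-second notes, so 2 bars = 48.
Express everything in thirty-second notes: dotted sixteenth = 3; dotted eighth note = 6; eighth tied to quarter (eighth + quarter) = 12; quarter note = 8; sixteenth = 2; dotted sixteenth note = 3; eighth = 4.
Adding: 3 + 6 + 12 + 8 + 2 + 3 + 4 = 38.
38 falls short of 48, so the answer is No.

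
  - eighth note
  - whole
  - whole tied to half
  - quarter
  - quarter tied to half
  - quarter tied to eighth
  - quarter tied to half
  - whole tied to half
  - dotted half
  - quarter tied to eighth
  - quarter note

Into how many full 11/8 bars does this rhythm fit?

5

One bar of 11/8 = 11 eighth notes.
Working in eighth notes: eighth note = 1; whole = 8; whole tied to half (whole + half) = 12; quarter = 2; quarter tied to half (quarter + half) = 6; quarter tied to eighth (quarter + eighth) = 3; quarter tied to half (quarter + half) = 6; whole tied to half (whole + half) = 12; dotted half = 6; quarter tied to eighth (quarter + eighth) = 3; quarter note = 2.
Sum: 1 + 8 + 12 + 2 + 6 + 3 + 6 + 12 + 6 + 3 + 2 = 61.
61 ÷ 11 = 5 complete bars with 6 left over.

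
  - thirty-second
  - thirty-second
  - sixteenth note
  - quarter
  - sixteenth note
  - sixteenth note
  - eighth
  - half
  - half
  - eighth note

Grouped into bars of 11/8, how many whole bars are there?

One bar of 11/8 = 44 thirty-second notes.
Working in thirty-second notes: thirty-second = 1; thirty-second = 1; sixteenth note = 2; quarter = 8; sixteenth note = 2; sixteenth note = 2; eighth = 4; half = 16; half = 16; eighth note = 4.
Sum: 1 + 1 + 2 + 8 + 2 + 2 + 4 + 16 + 16 + 4 = 56.
56 ÷ 44 = 1 complete bar with 12 left over.

1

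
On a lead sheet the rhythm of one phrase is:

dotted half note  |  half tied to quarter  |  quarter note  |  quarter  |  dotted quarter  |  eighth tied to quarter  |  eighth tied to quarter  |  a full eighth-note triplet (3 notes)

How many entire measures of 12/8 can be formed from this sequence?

One bar of 12/8 = 12 eighth notes.
Working in eighth notes: dotted half note = 6; half tied to quarter (half + quarter) = 6; quarter note = 2; quarter = 2; dotted quarter = 3; eighth tied to quarter (eighth + quarter) = 3; eighth tied to quarter (eighth + quarter) = 3; a full eighth-note triplet (3 notes) (three triplet eighths span one quarter) = 2.
Adding: 6 + 6 + 2 + 2 + 3 + 3 + 3 + 2 = 27.
27 ÷ 12 = 2 complete bars with 3 left over.

2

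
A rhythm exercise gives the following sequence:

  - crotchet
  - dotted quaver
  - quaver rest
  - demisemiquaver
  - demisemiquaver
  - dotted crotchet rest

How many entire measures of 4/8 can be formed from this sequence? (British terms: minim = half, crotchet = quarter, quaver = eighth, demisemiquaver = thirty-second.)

One bar of 4/8 = 16 thirty-second notes.
In thirty-second notes: crotchet = 8; dotted quaver = 6; quaver rest = 4; demisemiquaver = 1; demisemiquaver = 1; dotted crotchet rest = 12.
Total: 8 + 6 + 4 + 1 + 1 + 12 = 32.
32 ÷ 16 = 2 complete bars with 0 left over.

2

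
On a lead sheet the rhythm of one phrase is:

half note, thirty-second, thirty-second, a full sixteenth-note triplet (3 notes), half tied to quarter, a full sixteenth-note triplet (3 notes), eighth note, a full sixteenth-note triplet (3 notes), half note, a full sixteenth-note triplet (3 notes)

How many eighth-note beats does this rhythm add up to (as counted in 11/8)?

19.5

One eighth-note beat = 4 thirty-second notes.
In thirty-second notes: half note = 16; thirty-second = 1; thirty-second = 1; a full sixteenth-note triplet (3 notes) (three triplet sixteenths span one eighth) = 4; half tied to quarter (half + quarter) = 24; a full sixteenth-note triplet (3 notes) (three triplet sixteenths span one eighth) = 4; eighth note = 4; a full sixteenth-note triplet (3 notes) (three triplet sixteenths span one eighth) = 4; half note = 16; a full sixteenth-note triplet (3 notes) (three triplet sixteenths span one eighth) = 4.
Total: 16 + 1 + 1 + 4 + 24 + 4 + 4 + 4 + 16 + 4 = 78.
78 ÷ 4 = 19.5 beats.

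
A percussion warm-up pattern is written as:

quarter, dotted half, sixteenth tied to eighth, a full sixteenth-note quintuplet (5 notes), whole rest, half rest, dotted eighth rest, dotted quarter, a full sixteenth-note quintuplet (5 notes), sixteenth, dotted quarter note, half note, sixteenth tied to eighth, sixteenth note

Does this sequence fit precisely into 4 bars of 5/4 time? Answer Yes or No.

One bar of 5/4 = 20 sixteenth notes, so 4 bars = 80.
Working in sixteenth notes: quarter = 4; dotted half = 12; sixteenth tied to eighth (sixteenth + eighth) = 3; a full sixteenth-note quintuplet (5 notes) (five quintuplet sixteenths span one quarter) = 4; whole rest = 16; half rest = 8; dotted eighth rest = 3; dotted quarter = 6; a full sixteenth-note quintuplet (5 notes) (five quintuplet sixteenths span one quarter) = 4; sixteenth = 1; dotted quarter note = 6; half note = 8; sixteenth tied to eighth (sixteenth + eighth) = 3; sixteenth note = 1.
Sum: 4 + 12 + 3 + 4 + 16 + 8 + 3 + 6 + 4 + 1 + 6 + 8 + 3 + 1 = 79.
79 falls short of 80, so the answer is No.

No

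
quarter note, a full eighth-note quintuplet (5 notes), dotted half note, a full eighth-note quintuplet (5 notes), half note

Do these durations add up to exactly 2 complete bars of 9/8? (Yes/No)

One bar of 9/8 = 9 eighth notes, so 2 bars = 18.
Each duration in eighth notes: quarter note = 2; a full eighth-note quintuplet (5 notes) (five quintuplet eighths span one half) = 4; dotted half note = 6; a full eighth-note quintuplet (5 notes) (five quintuplet eighths span one half) = 4; half note = 4.
Total: 2 + 4 + 6 + 4 + 4 = 20.
20 exceeds 18, so the answer is No.

No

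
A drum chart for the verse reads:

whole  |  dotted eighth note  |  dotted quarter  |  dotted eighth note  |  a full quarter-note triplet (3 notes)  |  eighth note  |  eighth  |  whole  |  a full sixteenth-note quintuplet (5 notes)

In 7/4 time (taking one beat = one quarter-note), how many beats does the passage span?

One quarter-note beat = 4 sixteenth notes.
Working in sixteenth notes: whole = 16; dotted eighth note = 3; dotted quarter = 6; dotted eighth note = 3; a full quarter-note triplet (3 notes) (three triplet quarters span one half) = 8; eighth note = 2; eighth = 2; whole = 16; a full sixteenth-note quintuplet (5 notes) (five quintuplet sixteenths span one quarter) = 4.
Total: 16 + 3 + 6 + 3 + 8 + 2 + 2 + 16 + 4 = 60.
60 ÷ 4 = 15 beats.

15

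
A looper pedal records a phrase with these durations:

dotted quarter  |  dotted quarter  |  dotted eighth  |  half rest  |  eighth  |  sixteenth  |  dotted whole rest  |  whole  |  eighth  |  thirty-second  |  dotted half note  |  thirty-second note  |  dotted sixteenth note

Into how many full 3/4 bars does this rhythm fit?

One bar of 3/4 = 24 thirty-second notes.
In thirty-second notes: dotted quarter = 12; dotted quarter = 12; dotted eighth = 6; half rest = 16; eighth = 4; sixteenth = 2; dotted whole rest = 48; whole = 32; eighth = 4; thirty-second = 1; dotted half note = 24; thirty-second note = 1; dotted sixteenth note = 3.
Adding: 12 + 12 + 6 + 16 + 4 + 2 + 48 + 32 + 4 + 1 + 24 + 1 + 3 = 165.
165 ÷ 24 = 6 complete bars with 21 left over.

6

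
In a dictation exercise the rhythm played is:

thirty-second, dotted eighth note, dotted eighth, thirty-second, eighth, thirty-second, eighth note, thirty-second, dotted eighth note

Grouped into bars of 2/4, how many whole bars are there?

1

One bar of 2/4 = 16 thirty-second notes.
In thirty-second notes: thirty-second = 1; dotted eighth note = 6; dotted eighth = 6; thirty-second = 1; eighth = 4; thirty-second = 1; eighth note = 4; thirty-second = 1; dotted eighth note = 6.
Total: 1 + 6 + 6 + 1 + 4 + 1 + 4 + 1 + 6 = 30.
30 ÷ 16 = 1 complete bar with 14 left over.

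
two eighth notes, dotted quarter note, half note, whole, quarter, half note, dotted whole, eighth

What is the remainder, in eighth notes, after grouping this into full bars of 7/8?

1

One bar of 7/8 = 7 eighth notes.
Express everything in eighth notes: eighth note = 1; eighth note = 1; dotted quarter note = 3; half note = 4; whole = 8; quarter = 2; half note = 4; dotted whole = 12; eighth = 1.
Altogether 1 + 1 + 3 + 4 + 8 + 2 + 4 + 12 + 1 = 36.
36 ÷ 7 = 5 complete bars with 1 eighth note remaining.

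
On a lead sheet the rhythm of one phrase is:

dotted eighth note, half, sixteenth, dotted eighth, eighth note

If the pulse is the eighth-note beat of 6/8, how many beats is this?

One eighth-note beat = 2 sixteenth notes.
Convert each value to sixteenth notes: dotted eighth note = 3; half = 8; sixteenth = 1; dotted eighth = 3; eighth note = 2.
Sum: 3 + 8 + 1 + 3 + 2 = 17.
17 ÷ 2 = 8.5 beats.

8.5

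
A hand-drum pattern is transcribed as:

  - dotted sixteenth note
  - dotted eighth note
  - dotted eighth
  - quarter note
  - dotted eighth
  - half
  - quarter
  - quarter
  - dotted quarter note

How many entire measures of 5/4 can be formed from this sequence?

1

One bar of 5/4 = 40 thirty-second notes.
Convert each value to thirty-second notes: dotted sixteenth note = 3; dotted eighth note = 6; dotted eighth = 6; quarter note = 8; dotted eighth = 6; half = 16; quarter = 8; quarter = 8; dotted quarter note = 12.
Adding: 3 + 6 + 6 + 8 + 6 + 16 + 8 + 8 + 12 = 73.
73 ÷ 40 = 1 complete bar with 33 left over.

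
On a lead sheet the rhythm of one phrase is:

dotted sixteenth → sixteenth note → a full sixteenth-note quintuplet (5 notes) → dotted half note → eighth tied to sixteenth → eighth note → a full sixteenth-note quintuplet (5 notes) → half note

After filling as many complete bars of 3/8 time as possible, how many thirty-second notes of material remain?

11

One bar of 3/8 = 12 thirty-second notes.
Convert each value to thirty-second notes: dotted sixteenth = 3; sixteenth note = 2; a full sixteenth-note quintuplet (5 notes) (five quintuplet sixteenths span one quarter) = 8; dotted half note = 24; eighth tied to sixteenth (eighth + sixteenth) = 6; eighth note = 4; a full sixteenth-note quintuplet (5 notes) (five quintuplet sixteenths span one quarter) = 8; half note = 16.
Altogether 3 + 2 + 8 + 24 + 6 + 4 + 8 + 16 = 71.
71 ÷ 12 = 5 complete bars with 11 thirty-second notes remaining.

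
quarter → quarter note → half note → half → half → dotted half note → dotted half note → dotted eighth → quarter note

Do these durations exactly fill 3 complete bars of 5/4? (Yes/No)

One bar of 5/4 = 20 sixteenth notes, so 3 bars = 60.
In sixteenth notes: quarter = 4; quarter note = 4; half note = 8; half = 8; half = 8; dotted half note = 12; dotted half note = 12; dotted eighth = 3; quarter note = 4.
Sum: 4 + 4 + 8 + 8 + 8 + 12 + 12 + 3 + 4 = 63.
63 exceeds 60, so the answer is No.

No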